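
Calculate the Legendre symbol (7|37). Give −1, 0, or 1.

1

Reciprocity: 7 ≡ 3 and 37 ≡ 1 (mod 4), so (7/37) = +(37/7).
Reduce top mod 7: now compute (2/7).
Pull out 2: since 7 ≡ 7 (mod 8), (2/7) = +1.
Reached (1/7) = 1. Collecting the sign flips along the way, the symbol is +1.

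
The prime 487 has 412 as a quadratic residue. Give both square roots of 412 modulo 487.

Since 487 ≡ 3 (mod 4), a square root of 412 is 412^((487+1)/4) = 412^122 mod 487.
Repeated squaring: 412^2≡268, 412^4≡235, 412^8≡194, 412^16≡137, 412^32≡263, 412^64≡15 (mod 487).
412^122 = 412^(64+32+16+8+2) ≡ 110 (mod 487).
Check: 110² = 12100 ≡ 412 (mod 487). The two roots are 110 and 377.

110, 377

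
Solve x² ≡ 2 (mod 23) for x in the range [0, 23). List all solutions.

5, 18

Since 23 ≡ 3 (mod 4), a square root of 2 is 2^((23+1)/4) = 2^6 mod 23.
Repeated squaring: 2^2≡4, 2^4≡16 (mod 23).
2^6 = 2^(4+2) ≡ 18 (mod 23).
Check: 18² = 324 ≡ 2 (mod 23). The two roots are 5 and 18.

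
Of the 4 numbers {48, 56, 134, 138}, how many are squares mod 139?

(48/139) = -1 → non-residue.
(56/139) = -1 → non-residue.
(134/139) = -1 → non-residue.
(138/139) = -1 → non-residue.
Total quadratic residues among the 4: 0.

0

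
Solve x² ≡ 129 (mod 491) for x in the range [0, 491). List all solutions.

243, 248

Since 491 ≡ 3 (mod 4), a square root of 129 is 129^((491+1)/4) = 129^123 mod 491.
Repeated squaring: 129^2≡438, 129^4≡354, 129^8≡111, 129^16≡46, 129^32≡152, 129^64≡27 (mod 491).
129^123 = 129^(64+32+16+8+2+1) ≡ 243 (mod 491).
Check: 243² = 59049 ≡ 129 (mod 491). The two roots are 243 and 248.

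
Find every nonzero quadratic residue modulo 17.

1 2 4 8 9 13 15 16

Square k = 1,…,8 (k and 17−k give the same square):
1²=1, 2²=4, 3²=9, 4²=16, 5²≡8, 6²≡2, 7²≡15, 8²≡13 (mod 17).
So the quadratic residues mod 17 are {1, 2, 4, 8, 9, 13, 15, 16}.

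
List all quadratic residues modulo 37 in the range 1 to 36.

1,3,4,7,9,10,11,12,16,21,25,26,27,28,30,33,34,36

Square k = 1,…,18 (k and 37−k give the same square):
1²=1, 2²=4, 3²=9, 4²=16, 5²=25, 6²=36, 7²≡12, 8²≡27, 9²≡7, 10²≡26, 11²≡10, 12²≡33, 13²≡21, 14²≡11, 15²≡3, 16²≡34, 17²≡30, 18²≡28 (mod 37).
So the quadratic residues mod 37 are {1, 3, 4, 7, 9, 10, 11, 12, 16, 21, 25, 26, 27, 28, 30, 33, 34, 36}.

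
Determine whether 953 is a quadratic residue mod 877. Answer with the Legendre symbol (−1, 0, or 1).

First reduce: 953 ≡ 76 (mod 877).
Pull out 2^2: since 877 ≡ 5 (mod 8), (2/877) = -1, so (2/877)^2 = +1.
Reciprocity: 19 ≡ 3 and 877 ≡ 1 (mod 4), so (19/877) = +(877/19).
Reduce top mod 19: now compute (3/19).
Reciprocity: 3 ≡ 3 and 19 ≡ 3 (mod 4), so (3/19) = −(19/3).
Reduce top mod 3: now compute (1/3).
Reached (1/3) = 1. Collecting the sign flips along the way, the symbol is -1.

-1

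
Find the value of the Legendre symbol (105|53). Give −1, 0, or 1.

1

Euler's criterion: (105/53) ≡ 52^26 (mod 53).
52^2 ≡ 1 (mod 53)
52^4 ≡ 1 (mod 53)
52^8 ≡ 1 (mod 53)
52^16 ≡ 1 (mod 53)
52^26 = 52^(16+8+2) ≡ 1 (mod 53).
Result is 1, so (105/53) = 1.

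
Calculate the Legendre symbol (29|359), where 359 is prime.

-1

Reciprocity: 29 ≡ 1 and 359 ≡ 3 (mod 4), so (29/359) = +(359/29).
Reduce top mod 29: now compute (11/29).
Reciprocity: 11 ≡ 3 and 29 ≡ 1 (mod 4), so (11/29) = +(29/11).
Reduce top mod 11: now compute (7/11).
Reciprocity: 7 ≡ 3 and 11 ≡ 3 (mod 4), so (7/11) = −(11/7).
Reduce top mod 7: now compute (4/7).
Pull out 2^2: since 7 ≡ 7 (mod 8), (2/7) = +1, so (2/7)^2 = +1.
Reached (1/7) = 1. Collecting the sign flips along the way, the symbol is -1.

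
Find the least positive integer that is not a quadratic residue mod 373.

2

(2/373) = −1, so 2 is the smallest positive non-residue mod 373.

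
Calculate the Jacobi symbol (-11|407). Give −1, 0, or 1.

First reduce: -11 ≡ 396 (mod 407).
Pull out 2^2: since 407 ≡ 7 (mod 8), (2/407) = +1, so (2/407)^2 = +1.
Reciprocity: 99 ≡ 3 and 407 ≡ 3 (mod 4), so (99/407) = −(407/99).
Reduce top mod 99: now compute (11/99).
Reciprocity: 11 ≡ 3 and 99 ≡ 3 (mod 4), so (11/99) = −(99/11).
Reduce top mod 11: now compute (0/11).
Top reduces to 0: gcd > 1, so the symbol is 0.

0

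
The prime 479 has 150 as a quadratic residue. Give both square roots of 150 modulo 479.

234, 245

Since 479 ≡ 3 (mod 4), a square root of 150 is 150^((479+1)/4) = 150^120 mod 479.
Repeated squaring: 150^2≡466, 150^4≡169, 150^8≡300, 150^16≡427, 150^32≡309, 150^64≡160 (mod 479).
150^120 = 150^(64+32+16+8) ≡ 245 (mod 479).
Check: 245² = 60025 ≡ 150 (mod 479). The two roots are 234 and 245.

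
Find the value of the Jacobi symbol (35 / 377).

1

Reciprocity: 35 ≡ 3 and 377 ≡ 1 (mod 4), so (35/377) = +(377/35).
Reduce top mod 35: now compute (27/35).
Reciprocity: 27 ≡ 3 and 35 ≡ 3 (mod 4), so (27/35) = −(35/27).
Reduce top mod 27: now compute (8/27).
Pull out 2^3: since 27 ≡ 3 (mod 8), (2/27) = -1, so (2/27)^3 = -1.
Reached (1/27) = 1. Collecting the sign flips along the way, the symbol is +1.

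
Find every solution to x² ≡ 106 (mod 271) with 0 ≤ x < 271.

Since 271 ≡ 3 (mod 4), a square root of 106 is 106^((271+1)/4) = 106^68 mod 271.
Repeated squaring: 106^2≡125, 106^4≡178, 106^8≡248, 106^16≡258, 106^32≡169, 106^64≡106 (mod 271).
106^68 = 106^(64+4) ≡ 169 (mod 271).
Check: 169² = 28561 ≡ 106 (mod 271). The two roots are 102 and 169.

102, 169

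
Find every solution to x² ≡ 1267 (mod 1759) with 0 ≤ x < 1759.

Since 1759 ≡ 3 (mod 4), a square root of 1267 is 1267^((1759+1)/4) = 1267^440 mod 1759.
Repeated squaring: 1267^2≡1081, 1267^4≡585, 1267^8≡979, 1267^16≡1545, 1267^32≡62, 1267^64≡326, 1267^128≡736, 1267^256≡1683 (mod 1759).
1267^440 = 1267^(256+128+32+16+8) ≡ 1224 (mod 1759).
Check: 1224² = 1498176 ≡ 1267 (mod 1759). The two roots are 535 and 1224.

535, 1224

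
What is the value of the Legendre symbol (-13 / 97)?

-1

First reduce: -13 ≡ 84 (mod 97).
Pull out 2^2: since 97 ≡ 1 (mod 8), (2/97) = +1, so (2/97)^2 = +1.
Reciprocity: 21 ≡ 1 and 97 ≡ 1 (mod 4), so (21/97) = +(97/21).
Reduce top mod 21: now compute (13/21).
Reciprocity: 13 ≡ 1 and 21 ≡ 1 (mod 4), so (13/21) = +(21/13).
Reduce top mod 13: now compute (8/13).
Pull out 2^3: since 13 ≡ 5 (mod 8), (2/13) = -1, so (2/13)^3 = -1.
Reached (1/13) = 1. Collecting the sign flips along the way, the symbol is -1.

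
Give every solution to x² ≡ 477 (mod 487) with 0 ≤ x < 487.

136, 351

Since 487 ≡ 3 (mod 4), a square root of 477 is 477^((487+1)/4) = 477^122 mod 487.
Repeated squaring: 477^2≡100, 477^4≡260, 477^8≡394, 477^16≡370, 477^32≡53, 477^64≡374 (mod 487).
477^122 = 477^(64+32+16+8+2) ≡ 351 (mod 487).
Check: 351² = 123201 ≡ 477 (mod 487). The two roots are 136 and 351.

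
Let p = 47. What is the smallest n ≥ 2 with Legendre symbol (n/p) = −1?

5

(2/47) = +1, so 2 is a residue.
(3/47) = +1, so 3 is a residue.
(4/47) = +1, so 4 is a residue.
(5/47) = −1, so 5 is the smallest positive non-residue mod 47.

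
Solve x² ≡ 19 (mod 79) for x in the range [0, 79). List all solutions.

16, 63

Since 79 ≡ 3 (mod 4), a square root of 19 is 19^((79+1)/4) = 19^20 mod 79.
Repeated squaring: 19^2≡45, 19^4≡50, 19^8≡51, 19^16≡73 (mod 79).
19^20 = 19^(16+4) ≡ 16 (mod 79).
Check: 16² = 256 ≡ 19 (mod 79). The two roots are 16 and 63.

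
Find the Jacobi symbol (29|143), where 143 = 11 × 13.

Reciprocity: 29 ≡ 1 and 143 ≡ 3 (mod 4), so (29/143) = +(143/29).
Reduce top mod 29: now compute (27/29).
Reciprocity: 27 ≡ 3 and 29 ≡ 1 (mod 4), so (27/29) = +(29/27).
Reduce top mod 27: now compute (2/27).
Pull out 2: since 27 ≡ 3 (mod 8), (2/27) = -1.
Reached (1/27) = 1. Collecting the sign flips along the way, the symbol is -1.

-1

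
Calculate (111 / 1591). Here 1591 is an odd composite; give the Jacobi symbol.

Reciprocity: 111 ≡ 3 and 1591 ≡ 3 (mod 4), so (111/1591) = −(1591/111).
Reduce top mod 111: now compute (37/111).
Reciprocity: 37 ≡ 1 and 111 ≡ 3 (mod 4), so (37/111) = +(111/37).
Reduce top mod 37: now compute (0/37).
Top reduces to 0: gcd > 1, so the symbol is 0.

0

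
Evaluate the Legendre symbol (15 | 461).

Euler's criterion: (15/461) ≡ 15^230 (mod 461).
15^2 ≡ 225 (mod 461)
15^4 ≡ 376 (mod 461)
15^8 ≡ 310 (mod 461)
15^16 ≡ 212 (mod 461)
15^32 ≡ 227 (mod 461)
15^64 ≡ 358 (mod 461)
15^128 ≡ 6 (mod 461)
15^230 = 15^(128+64+32+4+2) ≡ 460 (mod 461).
Result is 460 ≡ −1, so (15/461) = −1.

-1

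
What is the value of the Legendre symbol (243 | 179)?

1

First reduce: 243 ≡ 64 (mod 179).
Pull out 2^6: since 179 ≡ 3 (mod 8), (2/179) = -1, so (2/179)^6 = +1.
Reached (1/179) = 1. Collecting the sign flips along the way, the symbol is +1.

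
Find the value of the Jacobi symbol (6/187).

Pull out 2: since 187 ≡ 3 (mod 8), (2/187) = -1.
Reciprocity: 3 ≡ 3 and 187 ≡ 3 (mod 4), so (3/187) = −(187/3).
Reduce top mod 3: now compute (1/3).
Reached (1/3) = 1. Collecting the sign flips along the way, the symbol is +1.

1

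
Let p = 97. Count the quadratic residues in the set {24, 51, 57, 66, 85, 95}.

(24/97) = +1 → QR.
(51/97) = -1 → non-residue.
(57/97) = -1 → non-residue.
(66/97) = +1 → QR.
(85/97) = +1 → QR.
(95/97) = +1 → QR.
Total quadratic residues among the 6: 4.

4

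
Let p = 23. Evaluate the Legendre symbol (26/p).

Euler's criterion: (26/23) ≡ 3^11 (mod 23).
3^2 ≡ 9 (mod 23)
3^4 ≡ 12 (mod 23)
3^8 ≡ 6 (mod 23)
3^11 = 3^(8+2+1) ≡ 1 (mod 23).
Result is 1, so (26/23) = 1.

1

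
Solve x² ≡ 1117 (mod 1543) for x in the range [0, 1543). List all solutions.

Since 1543 ≡ 3 (mod 4), a square root of 1117 is 1117^((1543+1)/4) = 1117^386 mod 1543.
Repeated squaring: 1117^2≡945, 1117^4≡1171, 1117^8≡1057, 1117^16≡117, 1117^32≡1345, 1117^64≡629, 1117^128≡633, 1117^256≡1052 (mod 1543).
1117^386 = 1117^(256+128+2) ≡ 1215 (mod 1543).
Check: 1215² = 1476225 ≡ 1117 (mod 1543). The two roots are 328 and 1215.

328, 1215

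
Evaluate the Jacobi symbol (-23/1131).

First reduce: -23 ≡ 1108 (mod 1131).
Pull out 2^2: since 1131 ≡ 3 (mod 8), (2/1131) = -1, so (2/1131)^2 = +1.
Reciprocity: 277 ≡ 1 and 1131 ≡ 3 (mod 4), so (277/1131) = +(1131/277).
Reduce top mod 277: now compute (23/277).
Reciprocity: 23 ≡ 3 and 277 ≡ 1 (mod 4), so (23/277) = +(277/23).
Reduce top mod 23: now compute (1/23).
Reached (1/23) = 1. Collecting the sign flips along the way, the symbol is +1.

1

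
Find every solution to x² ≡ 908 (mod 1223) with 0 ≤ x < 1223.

Since 1223 ≡ 3 (mod 4), a square root of 908 is 908^((1223+1)/4) = 908^306 mod 1223.
Repeated squaring: 908^2≡162, 908^4≡561, 908^8≡410, 908^16≡549, 908^32≡543, 908^64≡106, 908^128≡229, 908^256≡1075 (mod 1223).
908^306 = 908^(256+32+16+2) ≡ 363 (mod 1223).
Check: 363² = 131769 ≡ 908 (mod 1223). The two roots are 363 and 860.

363, 860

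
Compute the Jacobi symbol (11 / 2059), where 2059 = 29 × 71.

Reciprocity: 11 ≡ 3 and 2059 ≡ 3 (mod 4), so (11/2059) = −(2059/11).
Reduce top mod 11: now compute (2/11).
Pull out 2: since 11 ≡ 3 (mod 8), (2/11) = -1.
Reached (1/11) = 1. Collecting the sign flips along the way, the symbol is +1.

1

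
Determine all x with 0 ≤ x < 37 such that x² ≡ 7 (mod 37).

9, 28

37 ≡ 1 (mod 4), so we find a root by search.
Trying successive values, 9² = 81 ≡ 7 (mod 37). The other root is 37 − 9 = 28.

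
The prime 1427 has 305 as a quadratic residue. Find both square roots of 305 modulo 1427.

436, 991

Since 1427 ≡ 3 (mod 4), a square root of 305 is 305^((1427+1)/4) = 305^357 mod 1427.
Repeated squaring: 305^2≡270, 305^4≡123, 305^8≡859, 305^16≡122, 305^32≡614, 305^64≡268, 305^128≡474, 305^256≡637 (mod 1427).
305^357 = 305^(256+64+32+4+1) ≡ 991 (mod 1427).
Check: 991² = 982081 ≡ 305 (mod 1427). The two roots are 436 and 991.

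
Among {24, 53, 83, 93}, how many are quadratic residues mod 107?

2

(24/107) = -1 → non-residue.
(53/107) = +1 → QR.
(83/107) = +1 → QR.
(93/107) = -1 → non-residue.
Total quadratic residues among the 4: 2.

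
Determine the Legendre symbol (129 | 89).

1

Euler's criterion: (129/89) ≡ 40^44 (mod 89).
40^2 ≡ 87 (mod 89)
40^4 ≡ 4 (mod 89)
40^8 ≡ 16 (mod 89)
40^16 ≡ 78 (mod 89)
40^32 ≡ 32 (mod 89)
40^44 = 40^(32+8+4) ≡ 1 (mod 89).
Result is 1, so (129/89) = 1.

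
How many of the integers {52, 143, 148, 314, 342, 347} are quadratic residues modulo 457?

(52/457) = -1 → non-residue.
(143/457) = +1 → QR.
(148/457) = -1 → non-residue.
(314/457) = +1 → QR.
(342/457) = +1 → QR.
(347/457) = +1 → QR.
Total quadratic residues among the 6: 4.

4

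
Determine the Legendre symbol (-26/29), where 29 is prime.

-1

First reduce: -26 ≡ 3 (mod 29).
Reciprocity: 3 ≡ 3 and 29 ≡ 1 (mod 4), so (3/29) = +(29/3).
Reduce top mod 3: now compute (2/3).
Pull out 2: since 3 ≡ 3 (mod 8), (2/3) = -1.
Reached (1/3) = 1. Collecting the sign flips along the way, the symbol is -1.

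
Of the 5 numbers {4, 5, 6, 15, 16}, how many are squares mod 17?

3

(4/17) = +1 → QR.
(5/17) = -1 → non-residue.
(6/17) = -1 → non-residue.
(15/17) = +1 → QR.
(16/17) = +1 → QR.
Total quadratic residues among the 5: 3.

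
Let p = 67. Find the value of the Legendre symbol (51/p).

Euler's criterion: (51/67) ≡ 51^33 (mod 67).
51^2 ≡ 55 (mod 67)
51^4 ≡ 10 (mod 67)
51^8 ≡ 33 (mod 67)
51^16 ≡ 17 (mod 67)
51^32 ≡ 21 (mod 67)
51^33 = 51^(32+1) ≡ 66 (mod 67).
Result is 66 ≡ −1, so (51/67) = −1.

-1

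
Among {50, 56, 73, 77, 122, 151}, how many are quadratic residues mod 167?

4

(50/167) = +1 → QR.
(56/167) = +1 → QR.
(73/167) = -1 → non-residue.
(77/167) = +1 → QR.
(122/167) = +1 → QR.
(151/167) = -1 → non-residue.
Total quadratic residues among the 6: 4.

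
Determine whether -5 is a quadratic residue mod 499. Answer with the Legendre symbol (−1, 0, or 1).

Euler's criterion: (-5/499) ≡ 494^249 (mod 499).
494^2 ≡ 25 (mod 499)
494^4 ≡ 126 (mod 499)
494^8 ≡ 407 (mod 499)
494^16 ≡ 480 (mod 499)
494^32 ≡ 361 (mod 499)
494^64 ≡ 82 (mod 499)
494^128 ≡ 237 (mod 499)
494^249 = 494^(128+64+32+16+8+1) ≡ 498 (mod 499).
Result is 498 ≡ −1, so (-5/499) = −1.

-1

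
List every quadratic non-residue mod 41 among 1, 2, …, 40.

Square k = 1,…,20 (k and 41−k give the same square):
1²=1, 2²=4, 3²=9, 4²=16, 5²=25, 6²=36, 7²≡8, 8²≡23, 9²≡40, 10²≡18, 11²≡39, 12²≡21, 13²≡5, 14²≡32, 15²≡20, 16²≡10, 17²≡2, 18²≡37, 19²≡33, 20²≡31 (mod 41).
The residues are {1, 2, 4, 5, 8, 9, 10, 16, 18, 20, 21, 23, 25, 31, 32, 33, 36, 37, 39, 40}; the non-residues are the remaining 20 nonzero classes.

3,6,7,11,12,13,14,15,17,19,22,24,26,27,28,29,30,34,35,38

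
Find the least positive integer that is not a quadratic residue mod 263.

(2/263) = +1, so 2 is a residue.
(3/263) = +1, so 3 is a residue.
(4/263) = +1, so 4 is a residue.
(5/263) = −1, so 5 is the smallest positive non-residue mod 263.

5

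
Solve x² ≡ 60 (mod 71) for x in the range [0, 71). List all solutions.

Since 71 ≡ 3 (mod 4), a square root of 60 is 60^((71+1)/4) = 60^18 mod 71.
Repeated squaring: 60^2≡50, 60^4≡15, 60^8≡12, 60^16≡2 (mod 71).
60^18 = 60^(16+2) ≡ 29 (mod 71).
Check: 29² = 841 ≡ 60 (mod 71). The two roots are 29 and 42.

29, 42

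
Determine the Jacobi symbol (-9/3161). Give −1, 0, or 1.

1

First reduce: -9 ≡ 3152 (mod 3161).
Pull out 2^4: since 3161 ≡ 1 (mod 8), (2/3161) = +1, so (2/3161)^4 = +1.
Reciprocity: 197 ≡ 1 and 3161 ≡ 1 (mod 4), so (197/3161) = +(3161/197).
Reduce top mod 197: now compute (9/197).
Reciprocity: 9 ≡ 1 and 197 ≡ 1 (mod 4), so (9/197) = +(197/9).
Reduce top mod 9: now compute (8/9).
Pull out 2^3: since 9 ≡ 1 (mod 8), (2/9) = +1, so (2/9)^3 = +1.
Reached (1/9) = 1. Collecting the sign flips along the way, the symbol is +1.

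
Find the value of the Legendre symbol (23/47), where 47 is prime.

Reciprocity: 23 ≡ 3 and 47 ≡ 3 (mod 4), so (23/47) = −(47/23).
Reduce top mod 23: now compute (1/23).
Reached (1/23) = 1. Collecting the sign flips along the way, the symbol is -1.

-1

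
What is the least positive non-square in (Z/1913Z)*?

3

(2/1913) = +1, so 2 is a residue.
(3/1913) = −1, so 3 is the smallest positive non-residue mod 1913.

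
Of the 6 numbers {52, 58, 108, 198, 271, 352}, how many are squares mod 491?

3

(52/491) = +1 → QR.
(58/491) = +1 → QR.
(108/491) = +1 → QR.
(198/491) = -1 → non-residue.
(271/491) = -1 → non-residue.
(352/491) = -1 → non-residue.
Total quadratic residues among the 6: 3.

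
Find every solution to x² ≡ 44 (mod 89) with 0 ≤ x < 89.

20, 69

89 ≡ 1 (mod 4), so we find a root by search.
Trying successive values, 20² = 400 ≡ 44 (mod 89). The other root is 89 − 20 = 69.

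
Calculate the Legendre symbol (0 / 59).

0

Top reduces to 0: gcd > 1, so the symbol is 0.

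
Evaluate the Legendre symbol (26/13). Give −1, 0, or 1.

0

First reduce: 26 ≡ 0 (mod 13).
Top reduces to 0: gcd > 1, so the symbol is 0.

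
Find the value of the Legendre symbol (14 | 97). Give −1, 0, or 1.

Pull out 2: since 97 ≡ 1 (mod 8), (2/97) = +1.
Reciprocity: 7 ≡ 3 and 97 ≡ 1 (mod 4), so (7/97) = +(97/7).
Reduce top mod 7: now compute (6/7).
Pull out 2: since 7 ≡ 7 (mod 8), (2/7) = +1.
Reciprocity: 3 ≡ 3 and 7 ≡ 3 (mod 4), so (3/7) = −(7/3).
Reduce top mod 3: now compute (1/3).
Reached (1/3) = 1. Collecting the sign flips along the way, the symbol is -1.

-1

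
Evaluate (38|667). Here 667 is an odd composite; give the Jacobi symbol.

-1

Pull out 2: since 667 ≡ 3 (mod 8), (2/667) = -1.
Reciprocity: 19 ≡ 3 and 667 ≡ 3 (mod 4), so (19/667) = −(667/19).
Reduce top mod 19: now compute (2/19).
Pull out 2: since 19 ≡ 3 (mod 8), (2/19) = -1.
Reached (1/19) = 1. Collecting the sign flips along the way, the symbol is -1.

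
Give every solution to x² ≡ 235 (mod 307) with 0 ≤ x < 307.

34, 273

Since 307 ≡ 3 (mod 4), a square root of 235 is 235^((307+1)/4) = 235^77 mod 307.
Repeated squaring: 235^2≡272, 235^4≡304, 235^8≡9, 235^16≡81, 235^32≡114, 235^64≡102 (mod 307).
235^77 = 235^(64+8+4+1) ≡ 273 (mod 307).
Check: 273² = 74529 ≡ 235 (mod 307). The two roots are 34 and 273.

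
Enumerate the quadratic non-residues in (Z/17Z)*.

3 5 6 7 10 11 12 14

Square k = 1,…,8 (k and 17−k give the same square):
1²=1, 2²=4, 3²=9, 4²=16, 5²≡8, 6²≡2, 7²≡15, 8²≡13 (mod 17).
The residues are {1, 2, 4, 8, 9, 13, 15, 16}; the non-residues are the remaining 8 nonzero classes.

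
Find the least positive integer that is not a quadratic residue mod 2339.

2

(2/2339) = −1, so 2 is the smallest positive non-residue mod 2339.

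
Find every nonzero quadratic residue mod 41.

1 2 4 5 8 9 10 16 18 20 21 23 25 31 32 33 36 37 39 40

Square k = 1,…,20 (k and 41−k give the same square):
1²=1, 2²=4, 3²=9, 4²=16, 5²=25, 6²=36, 7²≡8, 8²≡23, 9²≡40, 10²≡18, 11²≡39, 12²≡21, 13²≡5, 14²≡32, 15²≡20, 16²≡10, 17²≡2, 18²≡37, 19²≡33, 20²≡31 (mod 41).
So the quadratic residues mod 41 are {1, 2, 4, 5, 8, 9, 10, 16, 18, 20, 21, 23, 25, 31, 32, 33, 36, 37, 39, 40}.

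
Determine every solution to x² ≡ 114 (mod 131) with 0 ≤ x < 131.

30, 101

Since 131 ≡ 3 (mod 4), a square root of 114 is 114^((131+1)/4) = 114^33 mod 131.
Repeated squaring: 114^2≡27, 114^4≡74, 114^8≡105, 114^16≡21, 114^32≡48 (mod 131).
114^33 = 114^(32+1) ≡ 101 (mod 131).
Check: 101² = 10201 ≡ 114 (mod 131). The two roots are 30 and 101.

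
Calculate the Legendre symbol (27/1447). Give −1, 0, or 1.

Reciprocity: 27 ≡ 3 and 1447 ≡ 3 (mod 4), so (27/1447) = −(1447/27).
Reduce top mod 27: now compute (16/27).
Pull out 2^4: since 27 ≡ 3 (mod 8), (2/27) = -1, so (2/27)^4 = +1.
Reached (1/27) = 1. Collecting the sign flips along the way, the symbol is -1.

-1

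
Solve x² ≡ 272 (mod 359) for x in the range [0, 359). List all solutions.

166, 193

Since 359 ≡ 3 (mod 4), a square root of 272 is 272^((359+1)/4) = 272^90 mod 359.
Repeated squaring: 272^2≡30, 272^4≡182, 272^8≡96, 272^16≡241, 272^32≡282, 272^64≡185 (mod 359).
272^90 = 272^(64+16+8+2) ≡ 193 (mod 359).
Check: 193² = 37249 ≡ 272 (mod 359). The two roots are 166 and 193.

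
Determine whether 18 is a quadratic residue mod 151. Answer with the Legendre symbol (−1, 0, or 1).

1

Euler's criterion: (18/151) ≡ 18^75 (mod 151).
18^2 ≡ 22 (mod 151)
18^4 ≡ 31 (mod 151)
18^8 ≡ 55 (mod 151)
18^16 ≡ 5 (mod 151)
18^32 ≡ 25 (mod 151)
18^64 ≡ 21 (mod 151)
18^75 = 18^(64+8+2+1) ≡ 1 (mod 151).
Result is 1, so (18/151) = 1.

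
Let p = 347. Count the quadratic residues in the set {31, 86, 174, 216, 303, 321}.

2

(31/347) = +1 → QR.
(86/347) = -1 → non-residue.
(174/347) = -1 → non-residue.
(216/347) = -1 → non-residue.
(303/347) = -1 → non-residue.
(321/347) = +1 → QR.
Total quadratic residues among the 6: 2.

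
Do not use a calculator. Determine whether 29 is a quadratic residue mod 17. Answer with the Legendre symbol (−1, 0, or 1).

First reduce: 29 ≡ 12 (mod 17).
Pull out 2^2: since 17 ≡ 1 (mod 8), (2/17) = +1, so (2/17)^2 = +1.
Reciprocity: 3 ≡ 3 and 17 ≡ 1 (mod 4), so (3/17) = +(17/3).
Reduce top mod 3: now compute (2/3).
Pull out 2: since 3 ≡ 3 (mod 8), (2/3) = -1.
Reached (1/3) = 1. Collecting the sign flips along the way, the symbol is -1.

-1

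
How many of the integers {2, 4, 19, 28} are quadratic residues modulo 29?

2

(2/29) = -1 → non-residue.
(4/29) = +1 → QR.
(19/29) = -1 → non-residue.
(28/29) = +1 → QR.
Total quadratic residues among the 4: 2.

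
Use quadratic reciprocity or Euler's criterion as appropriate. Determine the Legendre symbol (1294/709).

First reduce: 1294 ≡ 585 (mod 709).
Reciprocity: 585 ≡ 1 and 709 ≡ 1 (mod 4), so (585/709) = +(709/585).
Reduce top mod 585: now compute (124/585).
Pull out 2^2: since 585 ≡ 1 (mod 8), (2/585) = +1, so (2/585)^2 = +1.
Reciprocity: 31 ≡ 3 and 585 ≡ 1 (mod 4), so (31/585) = +(585/31).
Reduce top mod 31: now compute (27/31).
Reciprocity: 27 ≡ 3 and 31 ≡ 3 (mod 4), so (27/31) = −(31/27).
Reduce top mod 27: now compute (4/27).
Pull out 2^2: since 27 ≡ 3 (mod 8), (2/27) = -1, so (2/27)^2 = +1.
Reached (1/27) = 1. Collecting the sign flips along the way, the symbol is -1.

-1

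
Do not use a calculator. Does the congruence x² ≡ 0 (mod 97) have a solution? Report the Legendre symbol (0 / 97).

0

Top reduces to 0: gcd > 1, so the symbol is 0.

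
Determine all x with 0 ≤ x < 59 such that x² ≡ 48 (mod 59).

15, 44

Since 59 ≡ 3 (mod 4), a square root of 48 is 48^((59+1)/4) = 48^15 mod 59.
Repeated squaring: 48^2≡3, 48^4≡9, 48^8≡22 (mod 59).
48^15 = 48^(8+4+2+1) ≡ 15 (mod 59).
Check: 15² = 225 ≡ 48 (mod 59). The two roots are 15 and 44.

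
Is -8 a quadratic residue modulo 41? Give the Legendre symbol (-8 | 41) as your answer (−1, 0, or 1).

1

First reduce: -8 ≡ 33 (mod 41).
Reciprocity: 33 ≡ 1 and 41 ≡ 1 (mod 4), so (33/41) = +(41/33).
Reduce top mod 33: now compute (8/33).
Pull out 2^3: since 33 ≡ 1 (mod 8), (2/33) = +1, so (2/33)^3 = +1.
Reached (1/33) = 1. Collecting the sign flips along the way, the symbol is +1.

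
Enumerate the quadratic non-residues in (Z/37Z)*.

2 5 6 8 13 14 15 17 18 19 20 22 23 24 29 31 32 35

Square k = 1,…,18 (k and 37−k give the same square):
1²=1, 2²=4, 3²=9, 4²=16, 5²=25, 6²=36, 7²≡12, 8²≡27, 9²≡7, 10²≡26, 11²≡10, 12²≡33, 13²≡21, 14²≡11, 15²≡3, 16²≡34, 17²≡30, 18²≡28 (mod 37).
The residues are {1, 3, 4, 7, 9, 10, 11, 12, 16, 21, 25, 26, 27, 28, 30, 33, 34, 36}; the non-residues are the remaining 18 nonzero classes.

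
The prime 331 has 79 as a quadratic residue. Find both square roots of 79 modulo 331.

Since 331 ≡ 3 (mod 4), a square root of 79 is 79^((331+1)/4) = 79^83 mod 331.
Repeated squaring: 79^2≡283, 79^4≡318, 79^8≡169, 79^16≡95, 79^32≡88, 79^64≡131 (mod 331).
79^83 = 79^(64+16+2+1) ≡ 223 (mod 331).
Check: 223² = 49729 ≡ 79 (mod 331). The two roots are 108 and 223.

108, 223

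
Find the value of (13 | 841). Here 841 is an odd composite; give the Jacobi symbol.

1

Reciprocity: 13 ≡ 1 and 841 ≡ 1 (mod 4), so (13/841) = +(841/13).
Reduce top mod 13: now compute (9/13).
Reciprocity: 9 ≡ 1 and 13 ≡ 1 (mod 4), so (9/13) = +(13/9).
Reduce top mod 9: now compute (4/9).
Pull out 2^2: since 9 ≡ 1 (mod 8), (2/9) = +1, so (2/9)^2 = +1.
Reached (1/9) = 1. Collecting the sign flips along the way, the symbol is +1.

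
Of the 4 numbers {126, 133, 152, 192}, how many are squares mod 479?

(126/479) = +1 → QR.
(133/479) = -1 → non-residue.
(152/479) = -1 → non-residue.
(192/479) = +1 → QR.
Total quadratic residues among the 4: 2.

2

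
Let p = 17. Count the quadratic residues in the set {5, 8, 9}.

(5/17) = -1 → non-residue.
(8/17) = +1 → QR.
(9/17) = +1 → QR.
Total quadratic residues among the 3: 2.

2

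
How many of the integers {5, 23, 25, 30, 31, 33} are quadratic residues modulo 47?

(5/47) = -1 → non-residue.
(23/47) = -1 → non-residue.
(25/47) = +1 → QR.
(30/47) = -1 → non-residue.
(31/47) = -1 → non-residue.
(33/47) = -1 → non-residue.
Total quadratic residues among the 6: 1.

1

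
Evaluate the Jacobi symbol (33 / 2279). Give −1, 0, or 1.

Reciprocity: 33 ≡ 1 and 2279 ≡ 3 (mod 4), so (33/2279) = +(2279/33).
Reduce top mod 33: now compute (2/33).
Pull out 2: since 33 ≡ 1 (mod 8), (2/33) = +1.
Reached (1/33) = 1. Collecting the sign flips along the way, the symbol is +1.

1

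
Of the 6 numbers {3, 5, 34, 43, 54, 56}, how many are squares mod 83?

(3/83) = +1 → QR.
(5/83) = -1 → non-residue.
(34/83) = -1 → non-residue.
(43/83) = -1 → non-residue.
(54/83) = -1 → non-residue.
(56/83) = -1 → non-residue.
Total quadratic residues among the 6: 1.

1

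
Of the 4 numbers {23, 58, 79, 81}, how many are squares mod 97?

2

(23/97) = -1 → non-residue.
(58/97) = -1 → non-residue.
(79/97) = +1 → QR.
(81/97) = +1 → QR.
Total quadratic residues among the 4: 2.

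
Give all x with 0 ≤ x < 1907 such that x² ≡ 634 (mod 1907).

718, 1189

Since 1907 ≡ 3 (mod 4), a square root of 634 is 634^((1907+1)/4) = 634^477 mod 1907.
Repeated squaring: 634^2≡1486, 634^4≡1797, 634^8≡658, 634^16≡75, 634^32≡1811, 634^64≡1588, 634^128≡690, 634^256≡1257 (mod 1907).
634^477 = 634^(256+128+64+16+8+4+1) ≡ 1189 (mod 1907).
Check: 1189² = 1413721 ≡ 634 (mod 1907). The two roots are 718 and 1189.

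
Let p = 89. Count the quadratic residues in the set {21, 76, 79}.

2

(21/89) = +1 → QR.
(76/89) = -1 → non-residue.
(79/89) = +1 → QR.
Total quadratic residues among the 3: 2.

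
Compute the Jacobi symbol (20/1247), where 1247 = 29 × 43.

Pull out 2^2: since 1247 ≡ 7 (mod 8), (2/1247) = +1, so (2/1247)^2 = +1.
Reciprocity: 5 ≡ 1 and 1247 ≡ 3 (mod 4), so (5/1247) = +(1247/5).
Reduce top mod 5: now compute (2/5).
Pull out 2: since 5 ≡ 5 (mod 8), (2/5) = -1.
Reached (1/5) = 1. Collecting the sign flips along the way, the symbol is -1.

-1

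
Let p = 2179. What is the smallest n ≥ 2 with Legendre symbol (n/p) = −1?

2

(2/2179) = −1, so 2 is the smallest positive non-residue mod 2179.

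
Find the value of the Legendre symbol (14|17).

-1

Euler's criterion: (14/17) ≡ 14^8 (mod 17).
14^2 ≡ 9 (mod 17)
14^4 ≡ 13 (mod 17)
14^8 ≡ 16 (mod 17)
14^8 = 14^(8) ≡ 16 (mod 17).
Result is 16 ≡ −1, so (14/17) = −1.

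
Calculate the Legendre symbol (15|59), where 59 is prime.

1

Euler's criterion: (15/59) ≡ 15^29 (mod 59).
15^2 ≡ 48 (mod 59)
15^4 ≡ 3 (mod 59)
15^8 ≡ 9 (mod 59)
15^16 ≡ 22 (mod 59)
15^29 = 15^(16+8+4+1) ≡ 1 (mod 59).
Result is 1, so (15/59) = 1.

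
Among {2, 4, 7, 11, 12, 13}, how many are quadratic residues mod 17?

(2/17) = +1 → QR.
(4/17) = +1 → QR.
(7/17) = -1 → non-residue.
(11/17) = -1 → non-residue.
(12/17) = -1 → non-residue.
(13/17) = +1 → QR.
Total quadratic residues among the 6: 3.

3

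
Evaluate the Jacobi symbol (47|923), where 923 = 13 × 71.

1

Reciprocity: 47 ≡ 3 and 923 ≡ 3 (mod 4), so (47/923) = −(923/47).
Reduce top mod 47: now compute (30/47).
Pull out 2: since 47 ≡ 7 (mod 8), (2/47) = +1.
Reciprocity: 15 ≡ 3 and 47 ≡ 3 (mod 4), so (15/47) = −(47/15).
Reduce top mod 15: now compute (2/15).
Pull out 2: since 15 ≡ 7 (mod 8), (2/15) = +1.
Reached (1/15) = 1. Collecting the sign flips along the way, the symbol is +1.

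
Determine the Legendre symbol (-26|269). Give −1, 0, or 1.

-1

First reduce: -26 ≡ 243 (mod 269).
Reciprocity: 243 ≡ 3 and 269 ≡ 1 (mod 4), so (243/269) = +(269/243).
Reduce top mod 243: now compute (26/243).
Pull out 2: since 243 ≡ 3 (mod 8), (2/243) = -1.
Reciprocity: 13 ≡ 1 and 243 ≡ 3 (mod 4), so (13/243) = +(243/13).
Reduce top mod 13: now compute (9/13).
Reciprocity: 9 ≡ 1 and 13 ≡ 1 (mod 4), so (9/13) = +(13/9).
Reduce top mod 9: now compute (4/9).
Pull out 2^2: since 9 ≡ 1 (mod 8), (2/9) = +1, so (2/9)^2 = +1.
Reached (1/9) = 1. Collecting the sign flips along the way, the symbol is -1.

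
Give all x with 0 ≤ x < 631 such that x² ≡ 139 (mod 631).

98, 533

Since 631 ≡ 3 (mod 4), a square root of 139 is 139^((631+1)/4) = 139^158 mod 631.
Repeated squaring: 139^2≡391, 139^4≡179, 139^8≡491, 139^16≡39, 139^32≡259, 139^64≡195, 139^128≡165 (mod 631).
139^158 = 139^(128+16+8+4+2) ≡ 98 (mod 631).
Check: 98² = 9604 ≡ 139 (mod 631). The two roots are 98 and 533.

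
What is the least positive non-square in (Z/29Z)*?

2

(2/29) = −1, so 2 is the smallest positive non-residue mod 29.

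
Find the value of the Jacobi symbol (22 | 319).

Pull out 2: since 319 ≡ 7 (mod 8), (2/319) = +1.
Reciprocity: 11 ≡ 3 and 319 ≡ 3 (mod 4), so (11/319) = −(319/11).
Reduce top mod 11: now compute (0/11).
Top reduces to 0: gcd > 1, so the symbol is 0.

0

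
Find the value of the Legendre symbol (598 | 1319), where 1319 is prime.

Pull out 2: since 1319 ≡ 7 (mod 8), (2/1319) = +1.
Reciprocity: 299 ≡ 3 and 1319 ≡ 3 (mod 4), so (299/1319) = −(1319/299).
Reduce top mod 299: now compute (123/299).
Reciprocity: 123 ≡ 3 and 299 ≡ 3 (mod 4), so (123/299) = −(299/123).
Reduce top mod 123: now compute (53/123).
Reciprocity: 53 ≡ 1 and 123 ≡ 3 (mod 4), so (53/123) = +(123/53).
Reduce top mod 53: now compute (17/53).
Reciprocity: 17 ≡ 1 and 53 ≡ 1 (mod 4), so (17/53) = +(53/17).
Reduce top mod 17: now compute (2/17).
Pull out 2: since 17 ≡ 1 (mod 8), (2/17) = +1.
Reached (1/17) = 1. Collecting the sign flips along the way, the symbol is +1.

1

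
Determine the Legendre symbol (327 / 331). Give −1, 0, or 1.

Reciprocity: 327 ≡ 3 and 331 ≡ 3 (mod 4), so (327/331) = −(331/327).
Reduce top mod 327: now compute (4/327).
Pull out 2^2: since 327 ≡ 7 (mod 8), (2/327) = +1, so (2/327)^2 = +1.
Reached (1/327) = 1. Collecting the sign flips along the way, the symbol is -1.

-1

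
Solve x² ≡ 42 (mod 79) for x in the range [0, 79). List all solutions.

Since 79 ≡ 3 (mod 4), a square root of 42 is 42^((79+1)/4) = 42^20 mod 79.
Repeated squaring: 42^2≡26, 42^4≡44, 42^8≡40, 42^16≡20 (mod 79).
42^20 = 42^(16+4) ≡ 11 (mod 79).
Check: 11² = 121 ≡ 42 (mod 79). The two roots are 11 and 68.

11, 68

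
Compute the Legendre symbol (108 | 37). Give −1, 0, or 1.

First reduce: 108 ≡ 34 (mod 37).
Pull out 2: since 37 ≡ 5 (mod 8), (2/37) = -1.
Reciprocity: 17 ≡ 1 and 37 ≡ 1 (mod 4), so (17/37) = +(37/17).
Reduce top mod 17: now compute (3/17).
Reciprocity: 3 ≡ 3 and 17 ≡ 1 (mod 4), so (3/17) = +(17/3).
Reduce top mod 3: now compute (2/3).
Pull out 2: since 3 ≡ 3 (mod 8), (2/3) = -1.
Reached (1/3) = 1. Collecting the sign flips along the way, the symbol is +1.

1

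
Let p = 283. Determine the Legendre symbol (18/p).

-1

Pull out 2: since 283 ≡ 3 (mod 8), (2/283) = -1.
Reciprocity: 9 ≡ 1 and 283 ≡ 3 (mod 4), so (9/283) = +(283/9).
Reduce top mod 9: now compute (4/9).
Pull out 2^2: since 9 ≡ 1 (mod 8), (2/9) = +1, so (2/9)^2 = +1.
Reached (1/9) = 1. Collecting the sign flips along the way, the symbol is -1.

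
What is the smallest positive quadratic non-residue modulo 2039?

(2/2039) = +1, so 2 is a residue.
(3/2039) = +1, so 3 is a residue.
(4/2039) = +1, so 4 is a residue.
(5/2039) = +1, so 5 is a residue.
(6/2039) = +1, so 6 is a residue.
(7/2039) = −1, so 7 is the smallest positive non-residue mod 2039.

7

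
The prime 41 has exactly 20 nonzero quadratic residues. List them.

1,2,4,5,8,9,10,16,18,20,21,23,25,31,32,33,36,37,39,40

Square k = 1,…,20 (k and 41−k give the same square):
1²=1, 2²=4, 3²=9, 4²=16, 5²=25, 6²=36, 7²≡8, 8²≡23, 9²≡40, 10²≡18, 11²≡39, 12²≡21, 13²≡5, 14²≡32, 15²≡20, 16²≡10, 17²≡2, 18²≡37, 19²≡33, 20²≡31 (mod 41).
So the quadratic residues mod 41 are {1, 2, 4, 5, 8, 9, 10, 16, 18, 20, 21, 23, 25, 31, 32, 33, 36, 37, 39, 40}.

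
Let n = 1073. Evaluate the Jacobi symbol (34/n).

1

Pull out 2: since 1073 ≡ 1 (mod 8), (2/1073) = +1.
Reciprocity: 17 ≡ 1 and 1073 ≡ 1 (mod 4), so (17/1073) = +(1073/17).
Reduce top mod 17: now compute (2/17).
Pull out 2: since 17 ≡ 1 (mod 8), (2/17) = +1.
Reached (1/17) = 1. Collecting the sign flips along the way, the symbol is +1.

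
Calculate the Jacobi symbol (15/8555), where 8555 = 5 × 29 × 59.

Reciprocity: 15 ≡ 3 and 8555 ≡ 3 (mod 4), so (15/8555) = −(8555/15).
Reduce top mod 15: now compute (5/15).
Reciprocity: 5 ≡ 1 and 15 ≡ 3 (mod 4), so (5/15) = +(15/5).
Reduce top mod 5: now compute (0/5).
Top reduces to 0: gcd > 1, so the symbol is 0.

0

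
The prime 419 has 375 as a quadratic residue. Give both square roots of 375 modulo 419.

79, 340

Since 419 ≡ 3 (mod 4), a square root of 375 is 375^((419+1)/4) = 375^105 mod 419.
Repeated squaring: 375^2≡260, 375^4≡141, 375^8≡188, 375^16≡148, 375^32≡116, 375^64≡48 (mod 419).
375^105 = 375^(64+32+8+1) ≡ 79 (mod 419).
Check: 79² = 6241 ≡ 375 (mod 419). The two roots are 79 and 340.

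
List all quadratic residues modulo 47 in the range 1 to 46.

1,2,3,4,6,7,8,9,12,14,16,17,18,21,24,25,27,28,32,34,36,37,42

Square k = 1,…,23 (k and 47−k give the same square):
1²=1, 2²=4, 3²=9, 4²=16, 5²=25, 6²=36, 7²≡2, 8²≡17, 9²≡34, 10²≡6, 11²≡27, 12²≡3, 13²≡28, 14²≡8, 15²≡37, 16²≡21, 17²≡7, 18²≡42, 19²≡32, 20²≡24, 21²≡18, 22²≡14, 23²≡12 (mod 47).
So the quadratic residues mod 47 are {1, 2, 3, 4, 6, 7, 8, 9, 12, 14, 16, 17, 18, 21, 24, 25, 27, 28, 32, 34, 36, 37, 42}.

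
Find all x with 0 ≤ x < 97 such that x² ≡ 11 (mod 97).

37, 60

97 ≡ 1 (mod 4), so we find a root by search.
Trying successive values, 37² = 1369 ≡ 11 (mod 97). The other root is 97 − 37 = 60.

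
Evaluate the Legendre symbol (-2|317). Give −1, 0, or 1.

First reduce: -2 ≡ 315 (mod 317).
Reciprocity: 315 ≡ 3 and 317 ≡ 1 (mod 4), so (315/317) = +(317/315).
Reduce top mod 315: now compute (2/315).
Pull out 2: since 315 ≡ 3 (mod 8), (2/315) = -1.
Reached (1/315) = 1. Collecting the sign flips along the way, the symbol is -1.

-1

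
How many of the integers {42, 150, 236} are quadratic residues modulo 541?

(42/541) = -1 → non-residue.
(150/541) = -1 → non-residue.
(236/541) = -1 → non-residue.
Total quadratic residues among the 3: 0.

0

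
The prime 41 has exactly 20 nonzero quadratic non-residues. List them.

Square k = 1,…,20 (k and 41−k give the same square):
1²=1, 2²=4, 3²=9, 4²=16, 5²=25, 6²=36, 7²≡8, 8²≡23, 9²≡40, 10²≡18, 11²≡39, 12²≡21, 13²≡5, 14²≡32, 15²≡20, 16²≡10, 17²≡2, 18²≡37, 19²≡33, 20²≡31 (mod 41).
The residues are {1, 2, 4, 5, 8, 9, 10, 16, 18, 20, 21, 23, 25, 31, 32, 33, 36, 37, 39, 40}; the non-residues are the remaining 20 nonzero classes.

3,6,7,11,12,13,14,15,17,19,22,24,26,27,28,29,30,34,35,38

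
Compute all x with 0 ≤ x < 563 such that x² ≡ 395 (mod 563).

39, 524

Since 563 ≡ 3 (mod 4), a square root of 395 is 395^((563+1)/4) = 395^141 mod 563.
Repeated squaring: 395^2≡74, 395^4≡409, 395^8≡70, 395^16≡396, 395^32≡302, 395^64≡561, 395^128≡4 (mod 563).
395^141 = 395^(128+8+4+1) ≡ 39 (mod 563).
Check: 39² = 1521 ≡ 395 (mod 563). The two roots are 39 and 524.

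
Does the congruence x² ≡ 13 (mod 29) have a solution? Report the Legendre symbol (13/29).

1

Euler's criterion: (13/29) ≡ 13^14 (mod 29).
13^2 ≡ 24 (mod 29)
13^4 ≡ 25 (mod 29)
13^8 ≡ 16 (mod 29)
13^14 = 13^(8+4+2) ≡ 1 (mod 29).
Result is 1, so (13/29) = 1.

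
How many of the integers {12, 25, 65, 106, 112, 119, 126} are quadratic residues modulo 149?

3

(12/149) = -1 → non-residue.
(25/149) = +1 → QR.
(65/149) = -1 → non-residue.
(106/149) = -1 → non-residue.
(112/149) = +1 → QR.
(119/149) = +1 → QR.
(126/149) = -1 → non-residue.
Total quadratic residues among the 7: 3.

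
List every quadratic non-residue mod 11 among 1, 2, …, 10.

2 6 7 8 10

Square k = 1,…,5 (k and 11−k give the same square):
1²=1, 2²=4, 3²=9, 4²≡5, 5²≡3 (mod 11).
The residues are {1, 3, 4, 5, 9}; the non-residues are the remaining 5 nonzero classes.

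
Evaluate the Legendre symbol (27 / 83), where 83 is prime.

1

Euler's criterion: (27/83) ≡ 27^41 (mod 83).
27^2 ≡ 65 (mod 83)
27^4 ≡ 75 (mod 83)
27^8 ≡ 64 (mod 83)
27^16 ≡ 29 (mod 83)
27^32 ≡ 11 (mod 83)
27^41 = 27^(32+8+1) ≡ 1 (mod 83).
Result is 1, so (27/83) = 1.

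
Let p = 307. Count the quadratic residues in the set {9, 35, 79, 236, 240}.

3

(9/307) = +1 → QR.
(35/307) = -1 → non-residue.
(79/307) = +1 → QR.
(236/307) = -1 → non-residue.
(240/307) = +1 → QR.
Total quadratic residues among the 5: 3.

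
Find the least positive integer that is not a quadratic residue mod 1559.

17

(2/1559) = +1, so 2 is a residue.
(3/1559) = +1, so 3 is a residue.
(4/1559) = +1, so 4 is a residue.
(5/1559) = +1, so 5 is a residue.
(6/1559) = +1, so 6 is a residue.
(7/1559) = +1, so 7 is a residue.
(8/1559) = +1, so 8 is a residue.
(9/1559) = +1, so 9 is a residue.
(10/1559) = +1, so 10 is a residue.
(11/1559) = +1, so 11 is a residue.
(12/1559) = +1, so 12 is a residue.
(13/1559) = +1, so 13 is a residue.
(14/1559) = +1, so 14 is a residue.
(15/1559) = +1, so 15 is a residue.
(16/1559) = +1, so 16 is a residue.
(17/1559) = −1, so 17 is the smallest positive non-residue mod 1559.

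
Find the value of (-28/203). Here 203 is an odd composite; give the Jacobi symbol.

First reduce: -28 ≡ 175 (mod 203).
Reciprocity: 175 ≡ 3 and 203 ≡ 3 (mod 4), so (175/203) = −(203/175).
Reduce top mod 175: now compute (28/175).
Pull out 2^2: since 175 ≡ 7 (mod 8), (2/175) = +1, so (2/175)^2 = +1.
Reciprocity: 7 ≡ 3 and 175 ≡ 3 (mod 4), so (7/175) = −(175/7).
Reduce top mod 7: now compute (0/7).
Top reduces to 0: gcd > 1, so the symbol is 0.

0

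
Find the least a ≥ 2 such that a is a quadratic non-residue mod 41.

(2/41) = +1, so 2 is a residue.
(3/41) = −1, so 3 is the smallest positive non-residue mod 41.

3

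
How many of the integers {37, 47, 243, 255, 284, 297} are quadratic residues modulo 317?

1

(37/317) = +1 → QR.
(47/317) = -1 → non-residue.
(243/317) = -1 → non-residue.
(255/317) = -1 → non-residue.
(284/317) = -1 → non-residue.
(297/317) = -1 → non-residue.
Total quadratic residues among the 6: 1.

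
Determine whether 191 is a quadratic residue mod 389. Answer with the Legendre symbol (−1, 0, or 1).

Reciprocity: 191 ≡ 3 and 389 ≡ 1 (mod 4), so (191/389) = +(389/191).
Reduce top mod 191: now compute (7/191).
Reciprocity: 7 ≡ 3 and 191 ≡ 3 (mod 4), so (7/191) = −(191/7).
Reduce top mod 7: now compute (2/7).
Pull out 2: since 7 ≡ 7 (mod 8), (2/7) = +1.
Reached (1/7) = 1. Collecting the sign flips along the way, the symbol is -1.

-1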